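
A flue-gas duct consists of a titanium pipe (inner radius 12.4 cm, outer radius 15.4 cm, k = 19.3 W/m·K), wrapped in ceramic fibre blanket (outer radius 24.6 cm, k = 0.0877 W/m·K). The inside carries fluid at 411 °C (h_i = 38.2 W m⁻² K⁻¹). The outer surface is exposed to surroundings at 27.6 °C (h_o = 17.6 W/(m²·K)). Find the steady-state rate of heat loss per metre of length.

Q' = 416 W/m

Resistance network (inner→outer):
  R'_conv,in = 1/(2πr h) = 1/(2π·0.124·38.2) = 0.03360 m·K/W
  R'_titanium = ln(0.154/0.124)/(2πk) = 0.2167/(2π·19.3) = 0.001787 m·K/W
  R'_ceramic fibre blanket = ln(0.246/0.154)/(2πk) = 0.4684/(2π·0.0877) = 0.8500 m·K/W
  R'_conv,out = 1/(2πr h) = 1/(2π·0.246·17.6) = 0.03676 m·K/W
ΣR = 0.03360 + 0.001787 + 0.8500 + 0.03676 = 0.9221 m·K/W
Q' = ΔT/ΣR = (411 °C − 27.6 °C)/0.9221 = 416 W/m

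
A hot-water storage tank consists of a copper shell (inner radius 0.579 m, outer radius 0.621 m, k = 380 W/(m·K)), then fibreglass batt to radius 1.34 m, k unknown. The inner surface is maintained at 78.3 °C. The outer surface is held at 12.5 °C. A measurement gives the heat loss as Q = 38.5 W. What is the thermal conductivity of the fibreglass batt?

ΣR = ΔT/Q = |78.3 − 12.5|/38.5 = 1.709 K/W
Known resistances:
  R_copper = (1/0.579 − 1/0.621)/(4πk) = 0.1168/(4π·380) = 2.446×10^-5 K/W
R_fibreglass batt = ΣR − ΣR_known = 1.709 − 2.446×10^-5 = 1.709 K/W
(1/r₁−1/r₂)/(4πk) = 1.709 ⇒ k = 0.8640/(4π·1.709) = 0.0402 W/m·K

k = 0.0402 W/m·K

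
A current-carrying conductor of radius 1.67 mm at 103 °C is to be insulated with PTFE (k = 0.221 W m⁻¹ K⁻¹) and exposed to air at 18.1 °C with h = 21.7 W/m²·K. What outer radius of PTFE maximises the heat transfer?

r_cr = 1.02 cm

For a cylinder, r_cr = k_ins/h = 0.221/21.7 = 0.0102 m = 1.02 cm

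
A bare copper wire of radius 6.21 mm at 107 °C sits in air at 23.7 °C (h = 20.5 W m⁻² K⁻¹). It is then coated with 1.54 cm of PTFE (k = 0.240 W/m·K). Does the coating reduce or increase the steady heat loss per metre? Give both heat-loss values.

increases: 66.6 → 70.2 W/m

Critical radius for a cylinder: r_cr = k/h = 0.0117 m = 1.17 cm.
Outer radius after coating: r₂ = 0.00621 + 0.0154 = 0.02161 m.
r₁ < r_cr < r₂: heat loss rises to a maximum at r_cr then falls. Whether the coating helps depends on whether Q(r₂) has dropped back below Q(r₁).
Bare: R = 1/(2πr₁h) = 1.250 m·K/W; Q = 83.3/1.250 = 66.6 W/m.
Coated: R = R_cond + R_conv = 1.186 m·K/W; Q = 83.3/1.186 = 70.2 W/m.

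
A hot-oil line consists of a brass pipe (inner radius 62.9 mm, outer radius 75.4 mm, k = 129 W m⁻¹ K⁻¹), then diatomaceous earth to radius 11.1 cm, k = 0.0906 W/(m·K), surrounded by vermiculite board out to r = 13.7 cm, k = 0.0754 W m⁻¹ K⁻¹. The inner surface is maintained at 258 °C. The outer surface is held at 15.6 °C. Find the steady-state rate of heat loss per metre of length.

Q' = 216 W/m

Resistance network (inner→outer):
  R'_brass = ln(0.0754/0.0629)/(2πk) = 0.1813/(2π·129) = 2.236×10^-4 m·K/W
  R'_diatomaceous earth = ln(0.111/0.0754)/(2πk) = 0.3867/(2π·0.0906) = 0.6793 m·K/W
  R'_vermiculite board = ln(0.137/0.111)/(2πk) = 0.2105/(2π·0.0754) = 0.4442 m·K/W
ΣR = 2.236×10^-4 + 0.6793 + 0.4442 = 1.124 m·K/W
Q' = ΔT/ΣR = (258 °C − 15.6 °C)/1.124 = 216 W/m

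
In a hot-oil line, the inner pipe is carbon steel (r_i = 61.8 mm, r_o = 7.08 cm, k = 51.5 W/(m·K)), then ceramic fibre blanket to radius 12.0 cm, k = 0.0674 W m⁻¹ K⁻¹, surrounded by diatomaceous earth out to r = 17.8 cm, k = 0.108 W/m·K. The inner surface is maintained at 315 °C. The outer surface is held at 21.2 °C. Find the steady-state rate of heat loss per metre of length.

Treat each layer as a resistance in series:
  R'_carbon steel = ln(0.0708/0.0618)/(2πk) = 0.1360/(2π·51.5) = 4.202×10^-4 m·K/W
  R'_ceramic fibre blanket = ln(0.120/0.0708)/(2πk) = 0.5276/(2π·0.0674) = 1.246 m·K/W
  R'_diatomaceous earth = ln(0.178/0.120)/(2πk) = 0.3943/(2π·0.108) = 0.5811 m·K/W
ΣR = 4.202×10^-4 + 1.246 + 0.5811 = 1.828 m·K/W
Q' = ΔT/ΣR = (315 °C − 21.2 °C)/1.828 = 161 W/m

Q' = 161 W/m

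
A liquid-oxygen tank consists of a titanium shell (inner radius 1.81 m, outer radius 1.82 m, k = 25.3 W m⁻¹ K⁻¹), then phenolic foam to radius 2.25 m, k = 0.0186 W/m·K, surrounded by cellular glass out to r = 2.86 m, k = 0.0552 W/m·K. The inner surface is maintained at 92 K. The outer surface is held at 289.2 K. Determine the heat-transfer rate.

Q = 337 W

Treat each layer as a resistance in series:
  R_titanium = (1/1.81 − 1/1.82)/(4πk) = 0.003036/(4π·25.3) = 9.548×10^-6 K/W
  R_phenolic foam = (1/1.82 − 1/2.25)/(4πk) = 0.1050/(4π·0.0186) = 0.4493 K/W
  R_cellular glass = (1/2.25 − 1/2.86)/(4πk) = 0.09479/(4π·0.0552) = 0.1367 K/W
ΣR = 9.548×10^-6 + 0.4493 + 0.1367 = 0.5860 K/W
Q = ΔT/ΣR = (92 K − 289.2 K)/0.5860 = -337 W
(Negative Q ⇒ heat flows inward; heat gain = 337 W.)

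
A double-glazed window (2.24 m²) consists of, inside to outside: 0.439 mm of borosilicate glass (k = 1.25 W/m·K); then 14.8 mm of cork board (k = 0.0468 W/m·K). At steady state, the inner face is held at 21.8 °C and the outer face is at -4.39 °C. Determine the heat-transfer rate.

Resistance network (inner→outer):
  R_borosilicate glass = L/(kA) = 4.39×10^-4/(1.25·2.24) = 1.568×10^-4 K/W
  R_cork board = L/(kA) = 0.0148/(0.0468·2.24) = 0.1412 K/W
ΣR = 1.568×10^-4 + 0.1412 = 0.1414 K/W
Q = ΔT/ΣR = (21.8 °C − -4.39 °C)/0.1414 = 185 W

Q = 185 W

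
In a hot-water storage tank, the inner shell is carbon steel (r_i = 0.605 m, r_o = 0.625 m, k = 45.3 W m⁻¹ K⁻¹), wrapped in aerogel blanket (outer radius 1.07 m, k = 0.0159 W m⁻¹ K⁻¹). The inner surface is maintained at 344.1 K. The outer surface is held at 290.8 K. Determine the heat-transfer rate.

Q = 16.0 W

Treat each layer as a resistance in series:
  R_carbon steel = (1/0.605 − 1/0.625)/(4πk) = 0.05289/(4π·45.3) = 9.292×10^-5 K/W
  R_aerogel blanket = (1/0.625 − 1/1.07)/(4πk) = 0.6654/(4π·0.0159) = 3.330 K/W
ΣR = 9.292×10^-5 + 3.330 = 3.330 K/W
Q = ΔT/ΣR = (344.1 K − 290.8 K)/3.330 = 16.0 W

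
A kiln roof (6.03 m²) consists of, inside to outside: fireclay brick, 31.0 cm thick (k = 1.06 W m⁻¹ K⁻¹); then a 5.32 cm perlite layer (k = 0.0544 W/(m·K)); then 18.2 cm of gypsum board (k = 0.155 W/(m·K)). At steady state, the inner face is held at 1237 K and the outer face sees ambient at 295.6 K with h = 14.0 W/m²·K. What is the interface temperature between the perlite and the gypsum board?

T = 762 K

Treat each layer as a resistance in series:
  R_fireclay brick = L/(kA) = 0.310/(1.06·6.03) = 0.04850 K/W
  R_perlite = L/(kA) = 0.0532/(0.0544·6.03) = 0.1622 K/W
  R_gypsum board = L/(kA) = 0.182/(0.155·6.03) = 0.1947 K/W
  R_conv,out = 1/(hA) = 1/(14.0·6.03) = 0.01185 K/W
ΣR = 0.04850 + 0.1622 + 0.1947 + 0.01185 = 0.4173 K/W
Q = ΔT/ΣR = (1237 K − 295.6 K)/0.4173 = 2256 W
From the inner boundary to the perlite/gypsum board interface, ΣR_partial = 0.2107 K/W.
T_interface = T_in − Q·ΣR_partial = 1237 K − (2256)(0.2107) = 762 K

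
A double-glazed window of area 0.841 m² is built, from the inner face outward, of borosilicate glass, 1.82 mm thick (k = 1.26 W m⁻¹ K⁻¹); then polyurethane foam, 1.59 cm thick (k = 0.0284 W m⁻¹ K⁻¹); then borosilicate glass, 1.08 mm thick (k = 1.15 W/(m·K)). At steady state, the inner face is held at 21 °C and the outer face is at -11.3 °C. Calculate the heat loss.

Series thermal resistances, inner to outer:
  R_borosilicate glass = L/(kA) = 0.00182/(1.26·0.841) = 0.001718 K/W
  R_polyurethane foam = L/(kA) = 0.0159/(0.0284·0.841) = 0.6657 K/W
  R_borosilicate glass = L/(kA) = 0.00108/(1.15·0.841) = 0.001117 K/W
ΣR = 0.001718 + 0.6657 + 0.001117 = 0.6685 K/W
Q = ΔT/ΣR = (21 °C − -11.3 °C)/0.6685 = 48.3 W

Q = 48.3 W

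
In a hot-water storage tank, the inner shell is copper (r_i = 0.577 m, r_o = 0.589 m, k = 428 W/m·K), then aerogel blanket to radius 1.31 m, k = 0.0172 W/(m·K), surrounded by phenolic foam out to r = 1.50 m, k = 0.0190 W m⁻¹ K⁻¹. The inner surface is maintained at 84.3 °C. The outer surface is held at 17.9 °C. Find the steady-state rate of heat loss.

Q = 14.0 W

Series thermal resistances, inner to outer:
  R_copper = (1/0.577 − 1/0.589)/(4πk) = 0.03531/(4π·428) = 6.565×10^-6 K/W
  R_aerogel blanket = (1/0.589 − 1/1.31)/(4πk) = 0.9344/(4π·0.0172) = 4.323 K/W
  R_phenolic foam = (1/1.31 − 1/1.50)/(4πk) = 0.09669/(4π·0.0190) = 0.4050 K/W
ΣR = 6.565×10^-6 + 4.323 + 0.4050 = 4.728 K/W
Q = ΔT/ΣR = (84.3 °C − 17.9 °C)/4.728 = 14.0 W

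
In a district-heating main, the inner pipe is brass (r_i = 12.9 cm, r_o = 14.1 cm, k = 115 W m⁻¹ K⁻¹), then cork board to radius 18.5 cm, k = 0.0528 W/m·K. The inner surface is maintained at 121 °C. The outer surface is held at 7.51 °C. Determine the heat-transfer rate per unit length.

Series thermal resistances, inner to outer:
  R'_brass = ln(0.141/0.129)/(2πk) = 0.08895/(2π·115) = 1.231×10^-4 m·K/W
  R'_cork board = ln(0.185/0.141)/(2πk) = 0.2716/(2π·0.0528) = 0.8187 m·K/W
ΣR = 1.231×10^-4 + 0.8187 = 0.8188 m·K/W
Q' = ΔT/ΣR = (121 °C − 7.51 °C)/0.8188 = 139 W/m

Q' = 139 W/m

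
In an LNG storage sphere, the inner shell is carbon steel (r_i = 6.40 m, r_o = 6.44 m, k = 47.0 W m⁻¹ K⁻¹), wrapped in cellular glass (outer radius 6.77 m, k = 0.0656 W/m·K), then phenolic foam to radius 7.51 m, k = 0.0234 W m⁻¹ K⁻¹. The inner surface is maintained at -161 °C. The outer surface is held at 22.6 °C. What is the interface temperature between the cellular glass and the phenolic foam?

T = -132 °C

Resistance network (inner→outer):
  R_carbon steel = (1/6.40 − 1/6.44)/(4πk) = 9.705×10^-4/(4π·47.0) = 1.643×10^-6 K/W
  R_cellular glass = (1/6.44 − 1/6.77)/(4πk) = 0.007569/(4π·0.0656) = 0.009182 K/W
  R_phenolic foam = (1/6.77 − 1/7.51)/(4πk) = 0.01455/(4π·0.0234) = 0.04950 K/W
ΣR = 1.643×10^-6 + 0.009182 + 0.04950 = 0.05868 K/W
Q = ΔT/ΣR = (-161 °C − 22.6 °C)/0.05868 = -3129 W
From the inner boundary to the cellular glass/phenolic foam interface, ΣR_partial = 0.009184 K/W.
T_interface = T_in − Q·ΣR_partial = -161 °C − (-3129)(0.009184) = -132 °C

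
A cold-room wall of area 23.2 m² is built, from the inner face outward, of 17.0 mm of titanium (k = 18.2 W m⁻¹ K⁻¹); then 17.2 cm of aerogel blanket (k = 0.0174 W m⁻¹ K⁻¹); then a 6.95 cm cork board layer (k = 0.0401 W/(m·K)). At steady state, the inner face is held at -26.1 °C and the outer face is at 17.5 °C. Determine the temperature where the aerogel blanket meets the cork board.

T = 11.0 °C

Series thermal resistances, inner to outer:
  R_titanium = L/(kA) = 0.0170/(18.2·23.2) = 4.026×10^-5 K/W
  R_aerogel blanket = L/(kA) = 0.172/(0.0174·23.2) = 0.4261 K/W
  R_cork board = L/(kA) = 0.0695/(0.0401·23.2) = 0.07471 K/W
ΣR = 4.026×10^-5 + 0.4261 + 0.07471 = 0.5009 K/W
Q = ΔT/ΣR = (-26.1 °C − 17.5 °C)/0.5009 = -87.04 W
From the inner boundary to the aerogel blanket/cork board interface, ΣR_partial = 0.4261 K/W.
T_interface = T_in − Q·ΣR_partial = -26.1 °C − (-87.04)(0.4261) = 11.0 °C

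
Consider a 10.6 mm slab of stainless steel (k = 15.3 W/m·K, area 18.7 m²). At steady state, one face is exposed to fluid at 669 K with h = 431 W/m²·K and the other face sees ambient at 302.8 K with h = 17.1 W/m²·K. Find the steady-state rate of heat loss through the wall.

Treat each layer as a resistance in series:
  R_conv,in = 1/(hA) = 1/(431·18.7) = 1.241×10^-4 K/W
  R_stainless steel = L/(kA) = 0.0106/(15.3·18.7) = 3.705×10^-5 K/W
  R_conv,out = 1/(hA) = 1/(17.1·18.7) = 0.003127 K/W
ΣR = 1.241×10^-4 + 3.705×10^-5 + 0.003127 = 0.003288 K/W
Q = ΔT/ΣR = (669 K − 302.8 K)/0.003288 = 1.11×10^5 W

Q = 1.11×10^5 W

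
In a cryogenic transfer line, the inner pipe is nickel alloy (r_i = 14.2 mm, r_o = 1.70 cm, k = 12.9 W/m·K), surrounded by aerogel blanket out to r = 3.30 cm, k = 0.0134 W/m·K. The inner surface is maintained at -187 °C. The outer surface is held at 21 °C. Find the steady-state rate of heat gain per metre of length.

Treat each layer as a resistance in series:
  R'_nickel alloy = ln(0.0170/0.0142)/(2πk) = 0.1800/(2π·12.9) = 0.002220 m·K/W
  R'_aerogel blanket = ln(0.0330/0.0170)/(2πk) = 0.6633/(2π·0.0134) = 7.878 m·K/W
ΣR = 0.002220 + 7.878 = 7.880 m·K/W
Q' = ΔT/ΣR = (-187 °C − 21 °C)/7.880 = -26.4 W/m
(Negative Q' ⇒ heat flows inward; heat gain = 26.4 W/m.)

Q' = 26.4 W/m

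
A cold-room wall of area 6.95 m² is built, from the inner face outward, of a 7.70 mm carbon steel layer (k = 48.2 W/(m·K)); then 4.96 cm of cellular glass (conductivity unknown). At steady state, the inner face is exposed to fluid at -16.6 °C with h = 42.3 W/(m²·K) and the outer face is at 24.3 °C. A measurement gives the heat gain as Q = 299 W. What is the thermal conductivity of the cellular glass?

k = 0.0535 W/m·K

ΣR = ΔT/Q = |-16.6 − 24.3|/299 = 0.1368 K/W
Known resistances:
  R_conv,in = 1/(hA) = 1/(42.3·6.95) = 0.003402 K/W
  R_carbon steel = L/(kA) = 0.00770/(48.2·6.95) = 2.299×10^-5 K/W
R_cellular glass = ΣR − ΣR_known = 0.1368 − 0.003425 = 0.1334 K/W
L/(kA) = 0.1334 ⇒ k = 0.0496/(0.1334·6.95) = 0.0535 W/m·K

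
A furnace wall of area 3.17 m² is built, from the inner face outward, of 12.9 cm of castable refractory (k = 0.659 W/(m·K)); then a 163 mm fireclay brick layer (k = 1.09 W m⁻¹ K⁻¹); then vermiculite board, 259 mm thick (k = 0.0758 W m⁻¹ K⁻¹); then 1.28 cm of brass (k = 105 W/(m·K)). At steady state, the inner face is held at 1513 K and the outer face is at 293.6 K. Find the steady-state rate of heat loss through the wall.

Series thermal resistances, inner to outer:
  R_castable refractory = L/(kA) = 0.129/(0.659·3.17) = 0.06175 K/W
  R_fireclay brick = L/(kA) = 0.163/(1.09·3.17) = 0.04717 K/W
  R_vermiculite board = L/(kA) = 0.259/(0.0758·3.17) = 1.078 K/W
  R_brass = L/(kA) = 0.0128/(105·3.17) = 3.846×10^-5 K/W
ΣR = 0.06175 + 0.04717 + 1.078 + 3.846×10^-5 = 1.187 K/W
Q = ΔT/ΣR = (1513 K − 293.6 K)/1.187 = 1030 W

Q = 1030 W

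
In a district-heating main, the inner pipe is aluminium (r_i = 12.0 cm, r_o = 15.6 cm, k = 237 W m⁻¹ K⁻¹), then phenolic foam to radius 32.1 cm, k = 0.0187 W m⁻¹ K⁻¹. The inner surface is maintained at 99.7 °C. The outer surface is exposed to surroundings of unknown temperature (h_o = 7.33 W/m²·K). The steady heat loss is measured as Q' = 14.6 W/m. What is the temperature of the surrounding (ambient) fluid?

Series resistances:
  R'_aluminium = ln(0.156/0.120)/(2πk) = 0.2624/(2π·237) = 1.762×10^-4 m·K/W
  R'_phenolic foam = ln(0.321/0.156)/(2πk) = 0.7216/(2π·0.0187) = 6.141 m·K/W
  R'_conv,out = 1/(2πr h) = 1/(2π·0.321·7.33) = 0.06764 m·K/W
ΣR = 6.209 m·K/W
ΔT = Q'·ΣR = 14.6 × 6.209 = 90.65 K
Heat flows outward, so T_out = T_in − ΔT = 99.7 − 90.65 = 9.05 °C

T_out = 9.05 °C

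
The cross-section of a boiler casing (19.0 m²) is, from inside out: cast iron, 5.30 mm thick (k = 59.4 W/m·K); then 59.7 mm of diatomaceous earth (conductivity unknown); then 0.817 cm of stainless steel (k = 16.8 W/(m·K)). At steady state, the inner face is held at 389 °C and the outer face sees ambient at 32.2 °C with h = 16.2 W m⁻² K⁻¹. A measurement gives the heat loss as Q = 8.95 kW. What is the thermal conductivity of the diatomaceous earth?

ΣR = ΔT/Q = |389 − 32.2|/8950 = 0.03987 K/W
Known resistances:
  R_cast iron = L/(kA) = 0.00530/(59.4·19.0) = 4.696×10^-6 K/W
  R_stainless steel = L/(kA) = 0.00817/(16.8·19.0) = 2.560×10^-5 K/W
  R_conv,out = 1/(hA) = 1/(16.2·19.0) = 0.003249 K/W
R_diatomaceous earth = ΣR − ΣR_known = 0.03987 − 0.003279 = 0.03659 K/W
L/(kA) = 0.03659 ⇒ k = 0.0597/(0.03659·19.0) = 0.0859 W/m·K

k = 0.0859 W/m·K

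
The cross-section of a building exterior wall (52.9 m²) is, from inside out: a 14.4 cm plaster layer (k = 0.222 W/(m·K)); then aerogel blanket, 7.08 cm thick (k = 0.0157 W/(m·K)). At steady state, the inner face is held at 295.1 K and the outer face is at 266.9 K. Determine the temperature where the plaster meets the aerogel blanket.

T = 291.6 K

Treat each layer as a resistance in series:
  R_plaster = L/(kA) = 0.144/(0.222·52.9) = 0.01226 K/W
  R_aerogel blanket = L/(kA) = 0.0708/(0.0157·52.9) = 0.08525 K/W
ΣR = 0.01226 + 0.08525 = 0.09751 K/W
Q = ΔT/ΣR = (295.1 K − 266.9 K)/0.09751 = 289.2 W
From the inner boundary to the plaster/aerogel blanket interface, ΣR_partial = 0.01226 K/W.
T_interface = T_in − Q·ΣR_partial = 295.1 K − (289.2)(0.01226) = 291.6 K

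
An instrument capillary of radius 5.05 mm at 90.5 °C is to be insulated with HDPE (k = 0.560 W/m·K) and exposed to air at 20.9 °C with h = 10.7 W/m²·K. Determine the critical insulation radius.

r_cr = 5.23 cm

For a cylinder, r_cr = k_ins/h = 0.560/10.7 = 0.0523 m = 5.23 cm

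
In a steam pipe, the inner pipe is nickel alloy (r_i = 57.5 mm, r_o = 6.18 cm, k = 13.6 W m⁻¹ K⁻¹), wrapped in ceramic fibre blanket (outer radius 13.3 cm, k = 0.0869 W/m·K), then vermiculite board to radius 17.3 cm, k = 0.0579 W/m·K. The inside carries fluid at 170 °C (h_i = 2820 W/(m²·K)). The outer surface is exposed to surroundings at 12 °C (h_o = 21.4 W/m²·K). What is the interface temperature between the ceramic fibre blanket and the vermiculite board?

T = 67.7 °C

Resistance network (inner→outer):
  R'_conv,in = 1/(2πr h) = 1/(2π·0.0575·2820) = 9.815×10^-4 m·K/W
  R'_nickel alloy = ln(0.0618/0.0575)/(2πk) = 0.07212/(2π·13.6) = 8.440×10^-4 m·K/W
  R'_ceramic fibre blanket = ln(0.133/0.0618)/(2πk) = 0.7664/(2π·0.0869) = 1.404 m·K/W
  R'_vermiculite board = ln(0.173/0.133)/(2πk) = 0.2629/(2π·0.0579) = 0.7228 m·K/W
  R'_conv,out = 1/(2πr h) = 1/(2π·0.173·21.4) = 0.04299 m·K/W
ΣR = 9.815×10^-4 + 8.440×10^-4 + 1.404 + 0.7228 + 0.04299 = 2.172 m·K/W
Q' = ΔT/ΣR = (170 °C − 12 °C)/2.172 = 72.74 W/m
From the inner boundary to the ceramic fibre blanket/vermiculite board interface, ΣR_partial = 1.406 m·K/W.
T_interface = T_in − Q'·ΣR_partial = 170 °C − (72.74)(1.406) = 67.7 °C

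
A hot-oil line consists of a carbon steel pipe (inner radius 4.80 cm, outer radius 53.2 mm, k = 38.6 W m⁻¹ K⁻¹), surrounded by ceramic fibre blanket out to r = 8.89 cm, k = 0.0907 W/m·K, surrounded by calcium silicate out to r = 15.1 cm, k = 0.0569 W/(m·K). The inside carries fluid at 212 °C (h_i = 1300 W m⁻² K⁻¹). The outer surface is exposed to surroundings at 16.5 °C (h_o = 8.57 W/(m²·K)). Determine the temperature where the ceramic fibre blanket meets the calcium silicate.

T = 142 °C

Resistance network (inner→outer):
  R'_conv,in = 1/(2πr h) = 1/(2π·0.0480·1300) = 0.002551 m·K/W
  R'_carbon steel = ln(0.0532/0.0480)/(2πk) = 0.1029/(2π·38.6) = 4.241×10^-4 m·K/W
  R'_ceramic fibre blanket = ln(0.0889/0.0532)/(2πk) = 0.5135/(2π·0.0907) = 0.9010 m·K/W
  R'_calcium silicate = ln(0.151/0.0889)/(2πk) = 0.5298/(2π·0.0569) = 1.482 m·K/W
  R'_conv,out = 1/(2πr h) = 1/(2π·0.151·8.57) = 0.1230 m·K/W
ΣR = 0.002551 + 4.241×10^-4 + 0.9010 + 1.482 + 0.1230 = 2.509 m·K/W
Q' = ΔT/ΣR = (212 °C − 16.5 °C)/2.509 = 77.92 W/m
From the inner boundary to the ceramic fibre blanket/calcium silicate interface, ΣR_partial = 0.9040 m·K/W.
T_interface = T_in − Q'·ΣR_partial = 212 °C − (77.92)(0.9040) = 142 °C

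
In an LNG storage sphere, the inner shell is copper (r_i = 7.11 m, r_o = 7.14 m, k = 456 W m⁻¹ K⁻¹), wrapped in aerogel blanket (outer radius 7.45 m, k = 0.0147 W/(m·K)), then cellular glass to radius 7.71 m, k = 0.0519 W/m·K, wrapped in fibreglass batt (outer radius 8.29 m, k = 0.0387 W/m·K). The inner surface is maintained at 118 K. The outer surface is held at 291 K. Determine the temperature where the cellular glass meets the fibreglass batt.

T = 234.5 K

Treat each layer as a resistance in series:
  R_copper = (1/7.11 − 1/7.14)/(4πk) = 5.910×10^-4/(4π·456) = 1.031×10^-7 K/W
  R_aerogel blanket = (1/7.14 − 1/7.45)/(4πk) = 0.005828/(4π·0.0147) = 0.03155 K/W
  R_cellular glass = (1/7.45 − 1/7.71)/(4πk) = 0.004527/(4π·0.0519) = 0.006940 K/W
  R_fibreglass batt = (1/7.71 − 1/8.29)/(4πk) = 0.009074/(4π·0.0387) = 0.01866 K/W
ΣR = 1.031×10^-7 + 0.03155 + 0.006940 + 0.01866 = 0.05715 K/W
Q = ΔT/ΣR = (118 K − 291 K)/0.05715 = -3027 W
From the inner boundary to the cellular glass/fibreglass batt interface, ΣR_partial = 0.03849 K/W.
T_interface = T_in − Q·ΣR_partial = 118 K − (-3027)(0.03849) = 234.5 K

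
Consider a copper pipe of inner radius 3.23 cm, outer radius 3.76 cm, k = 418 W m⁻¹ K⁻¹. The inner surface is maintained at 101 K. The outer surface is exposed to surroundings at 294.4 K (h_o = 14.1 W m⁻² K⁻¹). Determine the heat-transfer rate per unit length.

Series thermal resistances, inner to outer:
  R'_copper = ln(0.0376/0.0323)/(2πk) = 0.1519/(2π·418) = 5.785×10^-5 m·K/W
  R'_conv,out = 1/(2πr h) = 1/(2π·0.0376·14.1) = 0.3002 m·K/W
ΣR = 5.785×10^-5 + 0.3002 = 0.3003 m·K/W
Q' = ΔT/ΣR = (101 K − 294.4 K)/0.3003 = -644 W/m
(Negative Q' ⇒ heat flows inward; heat gain = 644 W/m.)

Q' = 644 W/m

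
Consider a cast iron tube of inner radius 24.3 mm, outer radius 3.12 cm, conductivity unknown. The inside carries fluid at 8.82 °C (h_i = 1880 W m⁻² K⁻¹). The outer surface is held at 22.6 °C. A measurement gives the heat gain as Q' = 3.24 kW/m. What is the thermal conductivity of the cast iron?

ΣR = ΔT/Q' = |8.82 − 22.6|/3240 = 0.004253 m·K/W
Known resistances:
  R'_conv,in = 1/(2πr h) = 1/(2π·0.0243·1880) = 0.003484 m·K/W
R_cast iron = ΣR − ΣR_known = 0.004253 − 0.003484 = 7.690×10^-4 m·K/W
ln(r₂/r₁)/(2πk) = 7.690×10^-4 ⇒ k = 0.2499/(2π·7.690×10^-4) = 51.7 W/m·K

k = 51.7 W/m·K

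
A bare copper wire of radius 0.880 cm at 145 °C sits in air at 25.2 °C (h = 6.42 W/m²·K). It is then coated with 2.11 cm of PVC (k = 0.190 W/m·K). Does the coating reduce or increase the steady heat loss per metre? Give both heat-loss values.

increases: 42.5 → 64.6 W/m

Critical radius for a cylinder: r_cr = k/h = 0.0296 m = 2.96 cm.
Outer radius after coating: r₂ = 0.00880 + 0.0211 = 0.02990 m.
r₁ < r_cr < r₂: heat loss rises to a maximum at r_cr then falls. Whether the coating helps depends on whether Q(r₂) has dropped back below Q(r₁).
Bare: R = 1/(2πr₁h) = 2.817 m·K/W; Q = 119.8/2.817 = 42.5 W/m.
Coated: R = R_cond + R_conv = 1.854 m·K/W; Q = 119.8/1.854 = 64.6 W/m.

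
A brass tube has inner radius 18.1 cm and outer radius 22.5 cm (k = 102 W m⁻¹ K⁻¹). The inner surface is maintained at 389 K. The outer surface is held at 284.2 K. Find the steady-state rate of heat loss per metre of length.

Q' = 309 kW/m

Q' = 2πk·ΔT/ln(r₂/r₁) = 2π × 102 × 104.8 / ln(0.225/0.181) = 3.09×10^5 W/m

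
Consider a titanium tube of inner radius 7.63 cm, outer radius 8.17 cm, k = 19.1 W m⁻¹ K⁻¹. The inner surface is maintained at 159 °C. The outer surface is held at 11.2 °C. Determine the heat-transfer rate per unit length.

Q' = 2πk·ΔT/ln(r₂/r₁) = 2π × 19.1 × 147.8 / ln(0.0817/0.0763) = 2.59×10^5 W/m

Q' = 2.59×10^5 W/m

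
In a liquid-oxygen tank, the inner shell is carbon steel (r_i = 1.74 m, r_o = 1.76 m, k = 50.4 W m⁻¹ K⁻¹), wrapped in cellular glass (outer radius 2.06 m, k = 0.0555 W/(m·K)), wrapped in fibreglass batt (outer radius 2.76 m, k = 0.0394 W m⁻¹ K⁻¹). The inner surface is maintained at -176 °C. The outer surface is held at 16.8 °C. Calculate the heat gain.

Resistance network (inner→outer):
  R_carbon steel = (1/1.74 − 1/1.76)/(4πk) = 0.006531/(4π·50.4) = 1.031×10^-5 K/W
  R_cellular glass = (1/1.76 − 1/2.06)/(4πk) = 0.08274/(4π·0.0555) = 0.1186 K/W
  R_fibreglass batt = (1/2.06 − 1/2.76)/(4πk) = 0.1231/(4π·0.0394) = 0.2487 K/W
ΣR = 1.031×10^-5 + 0.1186 + 0.2487 = 0.3673 K/W
Q = ΔT/ΣR = (-176 °C − 16.8 °C)/0.3673 = -525 W
(Negative Q ⇒ heat flows inward; heat gain = 525 W.)

Q = 525 W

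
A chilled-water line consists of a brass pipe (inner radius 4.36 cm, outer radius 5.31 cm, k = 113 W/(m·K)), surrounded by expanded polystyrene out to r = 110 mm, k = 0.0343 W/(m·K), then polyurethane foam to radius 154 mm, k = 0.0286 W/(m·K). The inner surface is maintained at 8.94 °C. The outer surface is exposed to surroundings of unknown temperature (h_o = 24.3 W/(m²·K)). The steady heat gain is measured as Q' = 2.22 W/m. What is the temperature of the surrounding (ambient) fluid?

Series resistances:
  R'_brass = ln(0.0531/0.0436)/(2πk) = 0.1971/(2π·113) = 2.776×10^-4 m·K/W
  R'_expanded polystyrene = ln(0.110/0.0531)/(2πk) = 0.7283/(2π·0.0343) = 3.379 m·K/W
  R'_polyurethane foam = ln(0.154/0.110)/(2πk) = 0.3365/(2π·0.0286) = 1.872 m·K/W
  R'_conv,out = 1/(2πr h) = 1/(2π·0.154·24.3) = 0.04253 m·K/W
ΣR = 5.295 m·K/W
ΔT = Q'·ΣR = 2.22 × 5.295 = 11.75 K
Heat flows inward, so T_out = T_in + ΔT = 8.94 + 11.75 = 20.7 °C

T_out = 20.7 °C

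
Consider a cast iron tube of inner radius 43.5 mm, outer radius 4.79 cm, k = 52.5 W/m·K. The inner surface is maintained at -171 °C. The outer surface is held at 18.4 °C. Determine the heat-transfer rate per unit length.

Q' = 2πk·ΔT/ln(r₂/r₁) = 2π × 52.5 × 189.4 / ln(0.0479/0.0435) = 6.48×10^5 W/m

Q' = 648 kW/m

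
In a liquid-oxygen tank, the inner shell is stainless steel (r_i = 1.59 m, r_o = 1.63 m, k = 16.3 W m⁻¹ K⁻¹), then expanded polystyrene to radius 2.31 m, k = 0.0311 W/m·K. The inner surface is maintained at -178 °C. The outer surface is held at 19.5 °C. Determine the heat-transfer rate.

Treat each layer as a resistance in series:
  R_stainless steel = (1/1.59 − 1/1.63)/(4πk) = 0.01543/(4π·16.3) = 7.535×10^-5 K/W
  R_expanded polystyrene = (1/1.63 − 1/2.31)/(4πk) = 0.1806/(4π·0.0311) = 0.4621 K/W
ΣR = 7.535×10^-5 + 0.4621 = 0.4622 K/W
Q = ΔT/ΣR = (-178 °C − 19.5 °C)/0.4622 = -427 W
(Negative Q ⇒ heat flows inward; heat gain = 427 W.)

Q = 427 W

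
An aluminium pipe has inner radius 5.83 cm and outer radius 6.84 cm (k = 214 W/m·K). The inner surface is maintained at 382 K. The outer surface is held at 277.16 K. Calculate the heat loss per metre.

Q' = 882 kW/m

Q' = 2πk·ΔT/ln(r₂/r₁) = 2π × 214 × 104.84 / ln(0.0684/0.0583) = 8.82×10^5 W/m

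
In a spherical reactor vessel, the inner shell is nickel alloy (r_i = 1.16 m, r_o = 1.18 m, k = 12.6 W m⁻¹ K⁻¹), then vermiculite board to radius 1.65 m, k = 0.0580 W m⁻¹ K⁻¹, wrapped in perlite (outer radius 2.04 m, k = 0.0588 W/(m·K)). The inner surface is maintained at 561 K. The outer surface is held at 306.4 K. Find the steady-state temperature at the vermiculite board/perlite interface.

Treat each layer as a resistance in series:
  R_nickel alloy = (1/1.16 − 1/1.18)/(4πk) = 0.01461/(4π·12.6) = 9.228×10^-5 K/W
  R_vermiculite board = (1/1.18 − 1/1.65)/(4πk) = 0.2414/(4π·0.0580) = 0.3312 K/W
  R_perlite = (1/1.65 − 1/2.04)/(4πk) = 0.1159/(4π·0.0588) = 0.1568 K/W
ΣR = 9.228×10^-5 + 0.3312 + 0.1568 = 0.4881 K/W
Q = ΔT/ΣR = (561 K − 306.4 K)/0.4881 = 521.6 W
From the inner boundary to the vermiculite board/perlite interface, ΣR_partial = 0.3313 K/W.
T_interface = T_in − Q·ΣR_partial = 561 K − (521.6)(0.3313) = 388 K

T = 388 K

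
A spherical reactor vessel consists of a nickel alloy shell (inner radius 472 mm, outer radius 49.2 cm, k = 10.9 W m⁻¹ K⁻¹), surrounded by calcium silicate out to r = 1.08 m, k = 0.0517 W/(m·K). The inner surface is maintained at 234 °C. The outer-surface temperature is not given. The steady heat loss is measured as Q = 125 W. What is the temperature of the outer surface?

T_out = 21.0 °C

Series resistances:
  R_nickel alloy = (1/0.472 − 1/0.492)/(4πk) = 0.08612/(4π·10.9) = 6.288×10^-4 K/W
  R_calcium silicate = (1/0.492 − 1/1.08)/(4πk) = 1.107/(4π·0.0517) = 1.703 K/W
ΣR = 1.704 K/W
ΔT = Q·ΣR = 125 × 1.704 = 213.0 K
Heat flows outward, so T_out = T_in − ΔT = 234 − 213.0 = 21.0 °C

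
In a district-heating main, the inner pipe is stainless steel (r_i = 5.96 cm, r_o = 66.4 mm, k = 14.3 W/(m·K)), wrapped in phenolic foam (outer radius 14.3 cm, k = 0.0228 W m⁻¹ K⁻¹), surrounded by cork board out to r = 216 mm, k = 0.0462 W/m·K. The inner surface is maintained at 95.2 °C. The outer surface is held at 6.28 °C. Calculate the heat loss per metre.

Resistance network (inner→outer):
  R'_stainless steel = ln(0.0664/0.0596)/(2πk) = 0.1080/(2π·14.3) = 0.001202 m·K/W
  R'_phenolic foam = ln(0.143/0.0664)/(2πk) = 0.7671/(2π·0.0228) = 5.355 m·K/W
  R'_cork board = ln(0.216/0.143)/(2πk) = 0.4124/(2π·0.0462) = 1.421 m·K/W
ΣR = 0.001202 + 5.355 + 1.421 = 6.777 m·K/W
Q' = ΔT/ΣR = (95.2 °C − 6.28 °C)/6.777 = 13.1 W/m

Q' = 13.1 W/m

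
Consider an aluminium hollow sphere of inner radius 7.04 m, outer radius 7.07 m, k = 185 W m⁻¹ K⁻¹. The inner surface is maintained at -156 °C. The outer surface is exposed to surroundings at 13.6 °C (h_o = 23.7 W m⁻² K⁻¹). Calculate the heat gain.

Series thermal resistances, inner to outer:
  R_aluminium = (1/7.04 − 1/7.07)/(4πk) = 6.027×10^-4/(4π·185) = 2.593×10^-7 K/W
  R_conv,out = 1/(4πr²h) = 1/(4π·7.07²·23.7) = 6.717×10^-5 K/W
ΣR = 2.593×10^-7 + 6.717×10^-5 = 6.743×10^-5 K/W
Q = ΔT/ΣR = (-156 °C − 13.6 °C)/6.743×10^-5 = -2.52×10^6 W
(Negative Q ⇒ heat flows inward; heat gain = 2.52×10^6 W.)

Q = 2520 kW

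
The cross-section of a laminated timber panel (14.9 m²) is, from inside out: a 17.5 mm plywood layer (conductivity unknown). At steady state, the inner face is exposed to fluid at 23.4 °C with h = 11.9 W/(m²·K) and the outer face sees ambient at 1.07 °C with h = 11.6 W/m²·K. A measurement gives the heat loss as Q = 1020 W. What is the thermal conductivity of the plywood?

k = 0.112 W/m·K

ΣR = ΔT/Q = |23.4 − 1.07|/1020 = 0.02189 K/W
Known resistances:
  R_conv,in = 1/(hA) = 1/(11.9·14.9) = 0.005640 K/W
  R_conv,out = 1/(hA) = 1/(11.6·14.9) = 0.005786 K/W
R_plywood = ΣR − ΣR_known = 0.02189 − 0.01143 = 0.01046 K/W
L/(kA) = 0.01046 ⇒ k = 0.0175/(0.01046·14.9) = 0.112 W/m·K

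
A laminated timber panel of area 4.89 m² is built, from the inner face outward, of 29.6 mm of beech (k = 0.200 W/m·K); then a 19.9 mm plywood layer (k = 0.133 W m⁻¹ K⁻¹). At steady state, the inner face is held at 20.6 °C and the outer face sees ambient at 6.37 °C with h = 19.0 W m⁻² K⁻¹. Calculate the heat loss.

Q = 199 W

Series thermal resistances, inner to outer:
  R_beech = L/(kA) = 0.0296/(0.200·4.89) = 0.03027 K/W
  R_plywood = L/(kA) = 0.0199/(0.133·4.89) = 0.03060 K/W
  R_conv,out = 1/(hA) = 1/(19.0·4.89) = 0.01076 K/W
ΣR = 0.03027 + 0.03060 + 0.01076 = 0.07163 K/W
Q = ΔT/ΣR = (20.6 °C − 6.37 °C)/0.07163 = 199 W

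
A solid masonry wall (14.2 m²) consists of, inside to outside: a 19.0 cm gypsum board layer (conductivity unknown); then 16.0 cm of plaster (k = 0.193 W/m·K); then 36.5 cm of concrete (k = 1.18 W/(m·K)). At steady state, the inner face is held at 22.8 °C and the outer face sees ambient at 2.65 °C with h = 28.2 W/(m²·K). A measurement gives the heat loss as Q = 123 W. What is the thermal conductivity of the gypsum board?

k = 0.165 W/m·K

ΣR = ΔT/Q = |22.8 − 2.65|/123 = 0.1638 K/W
Known resistances:
  R_plaster = L/(kA) = 0.160/(0.193·14.2) = 0.05838 K/W
  R_concrete = L/(kA) = 0.365/(1.18·14.2) = 0.02178 K/W
  R_conv,out = 1/(hA) = 1/(28.2·14.2) = 0.002497 K/W
R_gypsum board = ΣR − ΣR_known = 0.1638 − 0.08266 = 0.08114 K/W
L/(kA) = 0.08114 ⇒ k = 0.190/(0.08114·14.2) = 0.165 W/m·K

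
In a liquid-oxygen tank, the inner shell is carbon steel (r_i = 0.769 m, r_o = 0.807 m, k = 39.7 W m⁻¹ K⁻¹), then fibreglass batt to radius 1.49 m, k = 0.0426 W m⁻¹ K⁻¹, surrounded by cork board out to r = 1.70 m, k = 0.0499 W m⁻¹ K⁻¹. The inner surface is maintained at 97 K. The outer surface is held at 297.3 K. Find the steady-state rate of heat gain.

Q = 168 W

Resistance network (inner→outer):
  R_carbon steel = (1/0.769 − 1/0.807)/(4πk) = 0.06123/(4π·39.7) = 1.227×10^-4 K/W
  R_fibreglass batt = (1/0.807 − 1/1.49)/(4πk) = 0.5680/(4π·0.0426) = 1.061 K/W
  R_cork board = (1/1.49 − 1/1.70)/(4πk) = 0.08291/(4π·0.0499) = 0.1322 K/W
ΣR = 1.227×10^-4 + 1.061 + 0.1322 = 1.193 K/W
Q = ΔT/ΣR = (97 K − 297.3 K)/1.193 = -168 W
(Negative Q ⇒ heat flows inward; heat gain = 168 W.)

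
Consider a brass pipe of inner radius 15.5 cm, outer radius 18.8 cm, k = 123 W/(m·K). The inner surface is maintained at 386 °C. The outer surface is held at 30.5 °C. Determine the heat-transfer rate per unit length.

Q' = 2πk·ΔT/ln(r₂/r₁) = 2π × 123 × 355.5 / ln(0.188/0.155) = 1.42×10^6 W/m

Q' = 1420 kW/m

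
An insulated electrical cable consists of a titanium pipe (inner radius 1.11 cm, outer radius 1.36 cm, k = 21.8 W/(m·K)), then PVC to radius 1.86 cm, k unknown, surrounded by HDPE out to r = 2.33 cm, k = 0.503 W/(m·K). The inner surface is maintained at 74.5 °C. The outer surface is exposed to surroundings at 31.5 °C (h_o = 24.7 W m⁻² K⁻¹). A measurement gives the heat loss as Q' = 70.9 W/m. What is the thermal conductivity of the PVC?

k = 0.194 W/m·K

ΣR = ΔT/Q' = |74.5 − 31.5|/70.9 = 0.6065 m·K/W
Known resistances:
  R'_titanium = ln(0.0136/0.0111)/(2πk) = 0.2031/(2π·21.8) = 0.001483 m·K/W
  R'_HDPE = ln(0.0233/0.0186)/(2πk) = 0.2253/(2π·0.503) = 0.07128 m·K/W
  R'_conv,out = 1/(2πr h) = 1/(2π·0.0233·24.7) = 0.2765 m·K/W
R_PVC = ΣR − ΣR_known = 0.6065 − 0.3493 = 0.2572 m·K/W
ln(r₂/r₁)/(2πk) = 0.2572 ⇒ k = 0.3131/(2π·0.2572) = 0.194 W/m·K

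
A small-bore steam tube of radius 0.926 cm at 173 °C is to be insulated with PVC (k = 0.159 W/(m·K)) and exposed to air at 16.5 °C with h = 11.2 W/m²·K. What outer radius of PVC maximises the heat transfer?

r_cr = 1.42 cm

For a cylinder, r_cr = k_ins/h = 0.159/11.2 = 0.0142 m = 1.42 cm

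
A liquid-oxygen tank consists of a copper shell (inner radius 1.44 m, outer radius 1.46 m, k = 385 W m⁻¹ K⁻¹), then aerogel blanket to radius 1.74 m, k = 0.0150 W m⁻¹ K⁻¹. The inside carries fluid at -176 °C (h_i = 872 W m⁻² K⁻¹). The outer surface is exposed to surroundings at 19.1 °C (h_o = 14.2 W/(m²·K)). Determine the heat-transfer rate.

Series thermal resistances, inner to outer:
  R_conv,in = 1/(4πr²h) = 1/(4π·1.44²·872) = 4.401×10^-5 K/W
  R_copper = (1/1.44 − 1/1.46)/(4πk) = 0.009513/(4π·385) = 1.966×10^-6 K/W
  R_aerogel blanket = (1/1.46 − 1/1.74)/(4πk) = 0.1102/(4π·0.0150) = 0.5847 K/W
  R_conv,out = 1/(4πr²h) = 1/(4π·1.74²·14.2) = 0.001851 K/W
ΣR = 4.401×10^-5 + 1.966×10^-6 + 0.5847 + 0.001851 = 0.5866 K/W
Q = ΔT/ΣR = (-176 °C − 19.1 °C)/0.5866 = -333 W
(Negative Q ⇒ heat flows inward; heat gain = 333 W.)

Q = 333 W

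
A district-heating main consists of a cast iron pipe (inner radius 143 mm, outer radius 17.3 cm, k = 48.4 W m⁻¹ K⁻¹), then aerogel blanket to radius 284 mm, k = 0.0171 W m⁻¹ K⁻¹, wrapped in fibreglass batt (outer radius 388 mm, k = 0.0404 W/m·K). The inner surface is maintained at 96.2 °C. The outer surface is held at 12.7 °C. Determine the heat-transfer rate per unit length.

Q' = 14.3 W/m

Treat each layer as a resistance in series:
  R'_cast iron = ln(0.173/0.143)/(2πk) = 0.1904/(2π·48.4) = 6.263×10^-4 m·K/W
  R'_aerogel blanket = ln(0.284/0.173)/(2πk) = 0.4957/(2π·0.0171) = 4.613 m·K/W
  R'_fibreglass batt = ln(0.388/0.284)/(2πk) = 0.3120/(2π·0.0404) = 1.229 m·K/W
ΣR = 6.263×10^-4 + 4.613 + 1.229 = 5.843 m·K/W
Q' = ΔT/ΣR = (96.2 °C − 12.7 °C)/5.843 = 14.3 W/m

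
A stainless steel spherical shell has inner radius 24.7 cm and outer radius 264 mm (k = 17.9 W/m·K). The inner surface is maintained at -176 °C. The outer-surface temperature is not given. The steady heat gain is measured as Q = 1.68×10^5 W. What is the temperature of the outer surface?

Series resistances:
  R_stainless steel = (1/0.247 − 1/0.264)/(4πk) = 0.2607/(4π·17.9) = 0.001159 K/W
ΣR = 0.001159 K/W
ΔT = Q·ΣR = 1.68×10^5 × 0.001159 = 194.7 K
Heat flows inward, so T_out = T_in + ΔT = -176 + 194.7 = 18.7 °C

T_out = 18.7 °C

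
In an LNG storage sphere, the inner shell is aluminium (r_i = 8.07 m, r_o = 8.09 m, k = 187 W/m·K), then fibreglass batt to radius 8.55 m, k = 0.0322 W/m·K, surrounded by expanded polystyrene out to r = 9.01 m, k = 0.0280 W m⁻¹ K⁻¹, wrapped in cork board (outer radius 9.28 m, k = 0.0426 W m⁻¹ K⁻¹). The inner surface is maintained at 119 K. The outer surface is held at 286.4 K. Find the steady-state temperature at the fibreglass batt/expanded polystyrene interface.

Resistance network (inner→outer):
  R_aluminium = (1/8.07 − 1/8.09)/(4πk) = 3.063×10^-4/(4π·187) = 1.304×10^-7 K/W
  R_fibreglass batt = (1/8.09 − 1/8.55)/(4πk) = 0.006650/(4π·0.0322) = 0.01644 K/W
  R_expanded polystyrene = (1/8.55 − 1/9.01)/(4πk) = 0.005971/(4π·0.0280) = 0.01697 K/W
  R_cork board = (1/9.01 − 1/9.28)/(4πk) = 0.003229/(4π·0.0426) = 0.006032 K/W
ΣR = 1.304×10^-7 + 0.01644 + 0.01697 + 0.006032 = 0.03944 K/W
Q = ΔT/ΣR = (119 K − 286.4 K)/0.03944 = -4244 W
From the inner boundary to the fibreglass batt/expanded polystyrene interface, ΣR_partial = 0.01644 K/W.
T_interface = T_in − Q·ΣR_partial = 119 K − (-4244)(0.01644) = 188.8 K

T = 188.8 K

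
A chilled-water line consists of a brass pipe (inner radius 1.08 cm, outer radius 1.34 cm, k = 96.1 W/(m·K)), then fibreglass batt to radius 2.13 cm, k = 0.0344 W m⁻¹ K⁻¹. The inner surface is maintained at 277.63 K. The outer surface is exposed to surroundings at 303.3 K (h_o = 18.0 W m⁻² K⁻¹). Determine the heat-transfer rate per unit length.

Series thermal resistances, inner to outer:
  R'_brass = ln(0.0134/0.0108)/(2πk) = 0.2157/(2π·96.1) = 3.572×10^-4 m·K/W
  R'_fibreglass batt = ln(0.0213/0.0134)/(2πk) = 0.4635/(2π·0.0344) = 2.144 m·K/W
  R'_conv,out = 1/(2πr h) = 1/(2π·0.0213·18.0) = 0.4151 m·K/W
ΣR = 3.572×10^-4 + 2.144 + 0.4151 = 2.559 m·K/W
Q' = ΔT/ΣR = (277.63 K − 303.3 K)/2.559 = -10.0 W/m
(Negative Q' ⇒ heat flows inward; heat gain = 10.0 W/m.)

Q' = 10.0 W/m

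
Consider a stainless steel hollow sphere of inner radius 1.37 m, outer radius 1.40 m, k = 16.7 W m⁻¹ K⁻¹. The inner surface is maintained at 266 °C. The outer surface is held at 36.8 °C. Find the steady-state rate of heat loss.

Q = 3080 kW

Q = 4πk·ΔT/(1/r₁ − 1/r₂) = 4π × 16.7 × 229.2 / (1/1.37 − 1/1.40) = 3.08×10^6 W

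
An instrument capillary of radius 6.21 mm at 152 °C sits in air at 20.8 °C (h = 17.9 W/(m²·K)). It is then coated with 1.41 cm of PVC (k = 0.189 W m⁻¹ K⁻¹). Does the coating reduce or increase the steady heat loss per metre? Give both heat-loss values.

reduces: 91.6 → 91.4 W/m

Critical radius for a cylinder: r_cr = k/h = 0.0106 m = 1.06 cm.
Outer radius after coating: r₂ = 0.00621 + 0.0141 = 0.02031 m.
r₁ < r_cr < r₂: heat loss rises to a maximum at r_cr then falls. Whether the coating helps depends on whether Q(r₂) has dropped back below Q(r₁).
Bare: R = 1/(2πr₁h) = 1.432 m·K/W; Q = 131.2/1.432 = 91.6 W/m.
Coated: R = R_cond + R_conv = 1.436 m·K/W; Q = 131.2/1.436 = 91.4 W/m.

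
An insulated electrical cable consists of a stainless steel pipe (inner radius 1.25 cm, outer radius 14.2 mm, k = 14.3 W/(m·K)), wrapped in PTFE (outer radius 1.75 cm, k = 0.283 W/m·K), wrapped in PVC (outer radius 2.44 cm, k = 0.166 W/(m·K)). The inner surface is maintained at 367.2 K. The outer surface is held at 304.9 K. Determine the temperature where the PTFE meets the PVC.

Resistance network (inner→outer):
  R'_stainless steel = ln(0.0142/0.0125)/(2πk) = 0.1275/(2π·14.3) = 0.001419 m·K/W
  R'_PTFE = ln(0.0175/0.0142)/(2πk) = 0.2090/(2π·0.283) = 0.1175 m·K/W
  R'_PVC = ln(0.0244/0.0175)/(2πk) = 0.3324/(2π·0.166) = 0.3187 m·K/W
ΣR = 0.001419 + 0.1175 + 0.3187 = 0.4376 m·K/W
Q' = ΔT/ΣR = (367.2 K − 304.9 K)/0.4376 = 142.4 W/m
From the inner boundary to the PTFE/PVC interface, ΣR_partial = 0.1189 m·K/W.
T_interface = T_in − Q'·ΣR_partial = 367.2 K − (142.4)(0.1189) = 350.3 K

T = 350.3 K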